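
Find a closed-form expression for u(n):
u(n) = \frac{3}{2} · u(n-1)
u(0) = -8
Pure geometric recurrence with ratio \frac{3}{2}.
By induction u(n) = u(0) · (\frac{3}{2})^n = - 8 \left(\frac{3}{2}\right)^{n}.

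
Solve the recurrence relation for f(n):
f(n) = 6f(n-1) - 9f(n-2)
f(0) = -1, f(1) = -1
Characteristic equation: x² - 6x + 9 = 0, which is (x - (3))².
Repeated root r = 3.
General solution: f(n) = (A + Bn)·(3)^n.
From f(0) = -1: A = -1.
From f(1) = -1: (A + B)·(3) = -1 ⇒ B = \frac{2}{3}.
So f(n) = \left(\frac{2 n}{3} - 1\right) \cdot (3)^n.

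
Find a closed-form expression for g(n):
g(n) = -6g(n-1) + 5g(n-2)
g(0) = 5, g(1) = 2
Characteristic equation: x² + 6x - 5 = 0.
Discriminant Δ = (-6)² + 4·(5) = 56.
Roots r₁,₂ = (-6 ± √56)/2, so r₁ = -3 + \sqrt{14}, r₂ = - \sqrt{14} - 3.
General solution: g(n) = A·r₁^n + B·r₂^n.
From the initial conditions, A + B = 5 and r₁A + r₂B = 2.
Since r₁ - r₂ = √56: A = (2 - (5)r₂)/√56 = \frac{17 \sqrt{14}}{28} + \frac{5}{2}, and B = 5 - A = \frac{5}{2} - \frac{17 \sqrt{14}}{28}.
So g(n) = \left(\frac{17 \sqrt{14}}{28} + \frac{5}{2}\right)\left(-3 + \sqrt{14}\right)^n + \left(\frac{5}{2} - \frac{17 \sqrt{14}}{28}\right)\left(- \sqrt{14} - 3\right)^n.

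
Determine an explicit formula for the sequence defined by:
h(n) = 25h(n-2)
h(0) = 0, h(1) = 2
Characteristic equation: x² - 25 = 0, which factors as (x - (5))(x - (-5)) = 0.
Roots r₁ = 5, r₂ = -5 (distinct).
General solution: h(n) = A·(5)^n + B·(-5)^n.
From h(0) = 0: A + B = 0.
From h(1) = 2: 5A - 5B = 2.
Solving: A = \frac{1}{5}, B = - \frac{1}{5}.
So h(n) = - \frac{\left(-5\right)^{n}}{5} + \frac{5^{n}}{5}.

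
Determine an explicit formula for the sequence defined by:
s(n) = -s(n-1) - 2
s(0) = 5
First-order linear non-homogeneous.
Homogeneous solution: s_h(n) = A·(-1)^n.
Try constant particular solution s_p = K: K = -K - 2 ⇒ K = -1.
General: s(n) = A·(-1)^n - 1.
Apply s(0) = 5: A - 1 = 5 ⇒ A = 6.
So s(n) = 6 \left(-1\right)^{n} - 1.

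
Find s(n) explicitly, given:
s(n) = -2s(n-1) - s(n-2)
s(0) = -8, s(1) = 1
Characteristic equation: x² + 2x + 1 = 0, which is (x - (-1))².
Repeated root r = -1.
General solution: s(n) = (A + Bn)·(-1)^n.
From s(0) = -8: A = -8.
From s(1) = 1: (A + B)·(-1) = 1 ⇒ B = 7.
So s(n) = \left(7 n - 8\right) \cdot (-1)^n.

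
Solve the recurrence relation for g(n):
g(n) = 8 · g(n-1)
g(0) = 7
Pure geometric recurrence with ratio 8.
By induction g(n) = g(0) · (8)^n = 7 \cdot 8^{n}.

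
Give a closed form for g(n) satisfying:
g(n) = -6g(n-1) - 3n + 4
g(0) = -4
First-order linear with linear forcing.
Homogeneous solution: g_h(n) = A·(-6)^n.
Try particular g_p(n) = pn + q. Substituting:
  pn + q = -6(p(n-1) + q) - 3n + 4.
Matching the n-coefficient: p = -6p - 3 ⇒ p = - \frac{3}{7}.
Matching constants: q = 6p - 6q + 4 ⇒ q = \frac{10}{49}.
General: g(n) = A·(-6)^n - \frac{3 n}{7} + \frac{10}{49}.
Apply g(0) = -4: A + \frac{10}{49} = -4 ⇒ A = - \frac{206}{49}.
So g(n) = - \frac{206 \left(-6\right)^{n}}{49} - \frac{3 n}{7} + \frac{10}{49}.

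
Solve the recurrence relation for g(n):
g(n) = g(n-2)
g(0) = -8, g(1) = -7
Characteristic equation: x² - 1 = 0, which factors as (x - (-1))(x - (1)) = 0.
Roots r₁ = -1, r₂ = 1 (distinct).
General solution: g(n) = A·(-1)^n + B·(1)^n.
From g(0) = -8: A + B = -8.
From g(1) = -7: -A + B = -7.
Solving: A = - \frac{1}{2}, B = - \frac{15}{2}.
So g(n) = - \frac{\left(-1\right)^{n}}{2} - \frac{15}{2}.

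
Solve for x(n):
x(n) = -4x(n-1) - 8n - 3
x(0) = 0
First-order linear with linear forcing.
Homogeneous solution: x_h(n) = A·(-4)^n.
Try particular x_p(n) = pn + q. Substituting:
  pn + q = -4(p(n-1) + q) - 8n - 3.
Matching the n-coefficient: p = -4p - 8 ⇒ p = - \frac{8}{5}.
Matching constants: q = 4p - 4q - 3 ⇒ q = - \frac{47}{25}.
General: x(n) = A·(-4)^n - \frac{8 n}{5} - \frac{47}{25}.
Apply x(0) = 0: A - \frac{47}{25} = 0 ⇒ A = \frac{47}{25}.
So x(n) = \frac{47 \left(-4\right)^{n}}{25} - \frac{8 n}{5} - \frac{47}{25}.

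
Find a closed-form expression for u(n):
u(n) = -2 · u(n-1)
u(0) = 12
Pure geometric recurrence with ratio -2.
By induction u(n) = u(0) · (-2)^n = 12 \left(-2\right)^{n}.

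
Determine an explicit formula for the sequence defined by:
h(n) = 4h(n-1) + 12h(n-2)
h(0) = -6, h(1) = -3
Characteristic equation: x² - 4x - 12 = 0, which factors as (x - (6))(x - (-2)) = 0.
Roots r₁ = 6, r₂ = -2 (distinct).
General solution: h(n) = A·(6)^n + B·(-2)^n.
From h(0) = -6: A + B = -6.
From h(1) = -3: 6A - 2B = -3.
Solving: A = - \frac{15}{8}, B = - \frac{33}{8}.
So h(n) = - \frac{33 \left(-2\right)^{n}}{8} - \frac{15 \cdot 6^{n}}{8}.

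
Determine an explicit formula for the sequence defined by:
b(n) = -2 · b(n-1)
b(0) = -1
Pure geometric recurrence with ratio -2.
By induction b(n) = b(0) · (-2)^n = - \left(-2\right)^{n}.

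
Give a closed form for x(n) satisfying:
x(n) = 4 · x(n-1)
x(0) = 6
Pure geometric recurrence with ratio 4.
By induction x(n) = x(0) · (4)^n = 6 \cdot 4^{n}.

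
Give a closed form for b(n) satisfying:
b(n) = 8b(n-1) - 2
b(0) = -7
First-order linear non-homogeneous.
Homogeneous solution: b_h(n) = A·(8)^n.
Try constant particular solution b_p = K: K = 8K - 2 ⇒ K = \frac{2}{7}.
General: b(n) = A·(8)^n + \frac{2}{7}.
Apply b(0) = -7: A + \frac{2}{7} = -7 ⇒ A = - \frac{51}{7}.
So b(n) = \frac{2}{7} - \frac{51 \cdot 8^{n}}{7}.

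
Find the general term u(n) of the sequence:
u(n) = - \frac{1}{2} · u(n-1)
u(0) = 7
Pure geometric recurrence with ratio - \frac{1}{2}.
By induction u(n) = u(0) · (- \frac{1}{2})^n = 7 \left(- \frac{1}{2}\right)^{n}.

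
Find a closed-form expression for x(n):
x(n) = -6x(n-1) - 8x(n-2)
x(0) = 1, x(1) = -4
Characteristic equation: x² + 6x + 8 = 0, which factors as (x - (-4))(x - (-2)) = 0.
Roots r₁ = -4, r₂ = -2 (distinct).
General solution: x(n) = A·(-4)^n + B·(-2)^n.
From x(0) = 1: A + B = 1.
From x(1) = -4: -4A - 2B = -4.
Solving: A = 1, B = 0.
So x(n) = \left(-4\right)^{n}.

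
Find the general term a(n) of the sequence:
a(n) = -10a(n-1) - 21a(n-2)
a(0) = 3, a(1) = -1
Characteristic equation: x² + 10x + 21 = 0, which factors as (x - (-3))(x - (-7)) = 0.
Roots r₁ = -3, r₂ = -7 (distinct).
General solution: a(n) = A·(-3)^n + B·(-7)^n.
From a(0) = 3: A + B = 3.
From a(1) = -1: -3A - 7B = -1.
Solving: A = 5, B = -2.
So a(n) = 5 \left(-3\right)^{n} - 2 \left(-7\right)^{n}.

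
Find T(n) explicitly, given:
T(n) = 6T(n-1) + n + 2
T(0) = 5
First-order linear with linear forcing.
Homogeneous solution: T_h(n) = A·(6)^n.
Try particular T_p(n) = pn + q. Substituting:
  pn + q = 6(p(n-1) + q) + n + 2.
Matching the n-coefficient: p = 6p + 1 ⇒ p = - \frac{1}{5}.
Matching constants: q = -6p + 6q + 2 ⇒ q = - \frac{16}{25}.
General: T(n) = A·(6)^n - \frac{n}{5} - \frac{16}{25}.
Apply T(0) = 5: A - \frac{16}{25} = 5 ⇒ A = \frac{141}{25}.
So T(n) = \frac{141 \cdot 6^{n}}{25} - \frac{n}{5} - \frac{16}{25}.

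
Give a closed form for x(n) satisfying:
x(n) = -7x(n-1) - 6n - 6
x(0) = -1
First-order linear with linear forcing.
Homogeneous solution: x_h(n) = A·(-7)^n.
Try particular x_p(n) = pn + q. Substituting:
  pn + q = -7(p(n-1) + q) - 6n - 6.
Matching the n-coefficient: p = -7p - 6 ⇒ p = - \frac{3}{4}.
Matching constants: q = 7p - 7q - 6 ⇒ q = - \frac{45}{32}.
General: x(n) = A·(-7)^n - \frac{3 n}{4} - \frac{45}{32}.
Apply x(0) = -1: A - \frac{45}{32} = -1 ⇒ A = \frac{13}{32}.
So x(n) = \frac{13 \left(-7\right)^{n}}{32} - \frac{3 n}{4} - \frac{45}{32}.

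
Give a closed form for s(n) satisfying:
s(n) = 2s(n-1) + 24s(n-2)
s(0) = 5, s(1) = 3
Characteristic equation: x² - 2x - 24 = 0, which factors as (x - (-4))(x - (6)) = 0.
Roots r₁ = -4, r₂ = 6 (distinct).
General solution: s(n) = A·(-4)^n + B·(6)^n.
From s(0) = 5: A + B = 5.
From s(1) = 3: -4A + 6B = 3.
Solving: A = \frac{27}{10}, B = \frac{23}{10}.
So s(n) = \frac{27 \left(-4\right)^{n}}{10} + \frac{23 \cdot 6^{n}}{10}.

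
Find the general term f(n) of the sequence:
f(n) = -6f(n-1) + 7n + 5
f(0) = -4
First-order linear with linear forcing.
Homogeneous solution: f_h(n) = A·(-6)^n.
Try particular f_p(n) = pn + q. Substituting:
  pn + q = -6(p(n-1) + q) + 7n + 5.
Matching the n-coefficient: p = -6p + 7 ⇒ p = 1.
Matching constants: q = 6p - 6q + 5 ⇒ q = \frac{11}{7}.
General: f(n) = A·(-6)^n + n + \frac{11}{7}.
Apply f(0) = -4: A + \frac{11}{7} = -4 ⇒ A = - \frac{39}{7}.
So f(n) = - \frac{39 \left(-6\right)^{n}}{7} + n + \frac{11}{7}.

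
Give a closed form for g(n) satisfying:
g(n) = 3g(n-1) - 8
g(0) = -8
First-order linear non-homogeneous.
Homogeneous solution: g_h(n) = A·(3)^n.
Try constant particular solution g_p = K: K = 3K - 8 ⇒ K = 4.
General: g(n) = A·(3)^n + 4.
Apply g(0) = -8: A + 4 = -8 ⇒ A = -12.
So g(n) = 4 - 12 \cdot 3^{n}.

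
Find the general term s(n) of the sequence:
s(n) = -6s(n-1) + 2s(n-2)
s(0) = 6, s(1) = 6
Characteristic equation: x² + 6x - 2 = 0.
Discriminant Δ = (-6)² + 4·(2) = 44.
Roots r₁,₂ = (-6 ± √44)/2, so r₁ = -3 + \sqrt{11}, r₂ = - \sqrt{11} - 3.
General solution: s(n) = A·r₁^n + B·r₂^n.
From the initial conditions, A + B = 6 and r₁A + r₂B = 6.
Since r₁ - r₂ = √44: A = (6 - (6)r₂)/√44 = 3 + \frac{12 \sqrt{11}}{11}, and B = 6 - A = 3 - \frac{12 \sqrt{11}}{11}.
So s(n) = \left(3 + \frac{12 \sqrt{11}}{11}\right)\left(-3 + \sqrt{11}\right)^n + \left(3 - \frac{12 \sqrt{11}}{11}\right)\left(- \sqrt{11} - 3\right)^n.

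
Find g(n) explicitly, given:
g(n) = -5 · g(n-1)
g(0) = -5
Pure geometric recurrence with ratio -5.
By induction g(n) = g(0) · (-5)^n = - 5 \left(-5\right)^{n}.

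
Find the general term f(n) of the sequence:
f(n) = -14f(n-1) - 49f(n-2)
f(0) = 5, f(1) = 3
Characteristic equation: x² + 14x + 49 = 0, which is (x - (-7))².
Repeated root r = -7.
General solution: f(n) = (A + Bn)·(-7)^n.
From f(0) = 5: A = 5.
From f(1) = 3: (A + B)·(-7) = 3 ⇒ B = - \frac{38}{7}.
So f(n) = \left(5 - \frac{38 n}{7}\right) \cdot (-7)^n.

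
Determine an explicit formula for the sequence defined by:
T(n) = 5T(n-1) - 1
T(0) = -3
First-order linear non-homogeneous.
Homogeneous solution: T_h(n) = A·(5)^n.
Try constant particular solution T_p = K: K = 5K - 1 ⇒ K = \frac{1}{4}.
General: T(n) = A·(5)^n + \frac{1}{4}.
Apply T(0) = -3: A + \frac{1}{4} = -3 ⇒ A = - \frac{13}{4}.
So T(n) = \frac{1}{4} - \frac{13 \cdot 5^{n}}{4}.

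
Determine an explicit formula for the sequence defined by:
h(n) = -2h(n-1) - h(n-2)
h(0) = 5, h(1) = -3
Characteristic equation: x² + 2x + 1 = 0, which is (x - (-1))².
Repeated root r = -1.
General solution: h(n) = (A + Bn)·(-1)^n.
From h(0) = 5: A = 5.
From h(1) = -3: (A + B)·(-1) = -3 ⇒ B = -2.
So h(n) = \left(5 - 2 n\right) \cdot (-1)^n.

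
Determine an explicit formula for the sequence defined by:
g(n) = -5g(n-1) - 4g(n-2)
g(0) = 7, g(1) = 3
Characteristic equation: x² + 5x + 4 = 0, which factors as (x - (-4))(x - (-1)) = 0.
Roots r₁ = -4, r₂ = -1 (distinct).
General solution: g(n) = A·(-4)^n + B·(-1)^n.
From g(0) = 7: A + B = 7.
From g(1) = 3: -4A - B = 3.
Solving: A = - \frac{10}{3}, B = \frac{31}{3}.
So g(n) = \frac{31 \left(-1\right)^{n}}{3} - \frac{10 \left(-4\right)^{n}}{3}.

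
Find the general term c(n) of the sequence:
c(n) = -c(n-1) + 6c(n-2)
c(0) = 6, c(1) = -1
Characteristic equation: x² + x - 6 = 0, which factors as (x - (-3))(x - (2)) = 0.
Roots r₁ = -3, r₂ = 2 (distinct).
General solution: c(n) = A·(-3)^n + B·(2)^n.
From c(0) = 6: A + B = 6.
From c(1) = -1: -3A + 2B = -1.
Solving: A = \frac{13}{5}, B = \frac{17}{5}.
So c(n) = \frac{13 \left(-3\right)^{n}}{5} + \frac{17 \cdot 2^{n}}{5}.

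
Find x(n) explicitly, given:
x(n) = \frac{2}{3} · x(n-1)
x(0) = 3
Pure geometric recurrence with ratio \frac{2}{3}.
By induction x(n) = x(0) · (\frac{2}{3})^n = 3 \left(\frac{2}{3}\right)^{n}.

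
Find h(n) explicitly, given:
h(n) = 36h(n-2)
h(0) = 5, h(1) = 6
Characteristic equation: x² - 36 = 0, which factors as (x - (-6))(x - (6)) = 0.
Roots r₁ = -6, r₂ = 6 (distinct).
General solution: h(n) = A·(-6)^n + B·(6)^n.
From h(0) = 5: A + B = 5.
From h(1) = 6: -6A + 6B = 6.
Solving: A = 2, B = 3.
So h(n) = 2 \left(-6\right)^{n} + 3 \cdot 6^{n}.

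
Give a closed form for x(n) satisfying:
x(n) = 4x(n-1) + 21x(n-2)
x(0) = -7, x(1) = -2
Characteristic equation: x² - 4x - 21 = 0, which factors as (x - (7))(x - (-3)) = 0.
Roots r₁ = 7, r₂ = -3 (distinct).
General solution: x(n) = A·(7)^n + B·(-3)^n.
From x(0) = -7: A + B = -7.
From x(1) = -2: 7A - 3B = -2.
Solving: A = - \frac{23}{10}, B = - \frac{47}{10}.
So x(n) = - \frac{47 \left(-3\right)^{n}}{10} - \frac{23 \cdot 7^{n}}{10}.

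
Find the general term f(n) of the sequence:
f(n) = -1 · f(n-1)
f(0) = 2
Pure geometric recurrence with ratio -1.
By induction f(n) = f(0) · (-1)^n = 2 \left(-1\right)^{n}.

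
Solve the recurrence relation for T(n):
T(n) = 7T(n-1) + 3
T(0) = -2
First-order linear non-homogeneous.
Homogeneous solution: T_h(n) = A·(7)^n.
Try constant particular solution T_p = K: K = 7K + 3 ⇒ K = - \frac{1}{2}.
General: T(n) = A·(7)^n - \frac{1}{2}.
Apply T(0) = -2: A - \frac{1}{2} = -2 ⇒ A = - \frac{3}{2}.
So T(n) = - \frac{3 \cdot 7^{n}}{2} - \frac{1}{2}.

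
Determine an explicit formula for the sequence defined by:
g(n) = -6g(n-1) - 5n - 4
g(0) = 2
First-order linear with linear forcing.
Homogeneous solution: g_h(n) = A·(-6)^n.
Try particular g_p(n) = pn + q. Substituting:
  pn + q = -6(p(n-1) + q) - 5n - 4.
Matching the n-coefficient: p = -6p - 5 ⇒ p = - \frac{5}{7}.
Matching constants: q = 6p - 6q - 4 ⇒ q = - \frac{58}{49}.
General: g(n) = A·(-6)^n - \frac{5 n}{7} - \frac{58}{49}.
Apply g(0) = 2: A - \frac{58}{49} = 2 ⇒ A = \frac{156}{49}.
So g(n) = \frac{156 \left(-6\right)^{n}}{49} - \frac{5 n}{7} - \frac{58}{49}.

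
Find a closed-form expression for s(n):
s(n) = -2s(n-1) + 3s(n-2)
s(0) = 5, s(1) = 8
Characteristic equation: x² + 2x - 3 = 0, which factors as (x - (-3))(x - (1)) = 0.
Roots r₁ = -3, r₂ = 1 (distinct).
General solution: s(n) = A·(-3)^n + B·(1)^n.
From s(0) = 5: A + B = 5.
From s(1) = 8: -3A + B = 8.
Solving: A = - \frac{3}{4}, B = \frac{23}{4}.
So s(n) = \frac{23}{4} - \frac{3 \left(-3\right)^{n}}{4}.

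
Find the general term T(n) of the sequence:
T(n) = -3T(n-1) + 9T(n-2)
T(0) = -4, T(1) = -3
Characteristic equation: x² + 3x - 9 = 0.
Discriminant Δ = (-3)² + 4·(9) = 45.
Roots r₁,₂ = (-3 ± √45)/2, so r₁ = - \frac{3}{2} + \frac{3 \sqrt{5}}{2}, r₂ = - \frac{3 \sqrt{5}}{2} - \frac{3}{2}.
General solution: T(n) = A·r₁^n + B·r₂^n.
From the initial conditions, A + B = -4 and r₁A + r₂B = -3.
Since r₁ - r₂ = √45: A = (-3 - (-4)r₂)/√45 = -2 - \frac{3 \sqrt{5}}{5}, and B = -4 - A = -2 + \frac{3 \sqrt{5}}{5}.
So T(n) = \left(-2 - \frac{3 \sqrt{5}}{5}\right)\left(- \frac{3}{2} + \frac{3 \sqrt{5}}{2}\right)^n + \left(-2 + \frac{3 \sqrt{5}}{5}\right)\left(- \frac{3 \sqrt{5}}{2} - \frac{3}{2}\right)^n.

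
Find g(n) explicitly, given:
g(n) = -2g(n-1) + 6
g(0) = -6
First-order linear non-homogeneous.
Homogeneous solution: g_h(n) = A·(-2)^n.
Try constant particular solution g_p = K: K = -2K + 6 ⇒ K = 2.
General: g(n) = A·(-2)^n + 2.
Apply g(0) = -6: A + 2 = -6 ⇒ A = -8.
So g(n) = 2 - 8 \left(-2\right)^{n}.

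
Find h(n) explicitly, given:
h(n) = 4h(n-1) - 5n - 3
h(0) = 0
First-order linear with linear forcing.
Homogeneous solution: h_h(n) = A·(4)^n.
Try particular h_p(n) = pn + q. Substituting:
  pn + q = 4(p(n-1) + q) - 5n - 3.
Matching the n-coefficient: p = 4p - 5 ⇒ p = \frac{5}{3}.
Matching constants: q = -4p + 4q - 3 ⇒ q = \frac{29}{9}.
General: h(n) = A·(4)^n + \frac{5 n}{3} + \frac{29}{9}.
Apply h(0) = 0: A + \frac{29}{9} = 0 ⇒ A = - \frac{29}{9}.
So h(n) = - \frac{29 \cdot 4^{n}}{9} + \frac{5 n}{3} + \frac{29}{9}.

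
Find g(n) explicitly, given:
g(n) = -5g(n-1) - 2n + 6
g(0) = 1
First-order linear with linear forcing.
Homogeneous solution: g_h(n) = A·(-5)^n.
Try particular g_p(n) = pn + q. Substituting:
  pn + q = -5(p(n-1) + q) - 2n + 6.
Matching the n-coefficient: p = -5p - 2 ⇒ p = - \frac{1}{3}.
Matching constants: q = 5p - 5q + 6 ⇒ q = \frac{13}{18}.
General: g(n) = A·(-5)^n - \frac{n}{3} + \frac{13}{18}.
Apply g(0) = 1: A + \frac{13}{18} = 1 ⇒ A = \frac{5}{18}.
So g(n) = \frac{5 \left(-5\right)^{n}}{18} - \frac{n}{3} + \frac{13}{18}.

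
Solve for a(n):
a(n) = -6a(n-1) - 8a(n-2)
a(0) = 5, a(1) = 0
Characteristic equation: x² + 6x + 8 = 0, which factors as (x - (-4))(x - (-2)) = 0.
Roots r₁ = -4, r₂ = -2 (distinct).
General solution: a(n) = A·(-4)^n + B·(-2)^n.
From a(0) = 5: A + B = 5.
From a(1) = 0: -4A - 2B = 0.
Solving: A = -5, B = 10.
So a(n) = 10 \left(-2\right)^{n} - 5 \left(-4\right)^{n}.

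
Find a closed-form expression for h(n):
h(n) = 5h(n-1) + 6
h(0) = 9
First-order linear non-homogeneous.
Homogeneous solution: h_h(n) = A·(5)^n.
Try constant particular solution h_p = K: K = 5K + 6 ⇒ K = - \frac{3}{2}.
General: h(n) = A·(5)^n - \frac{3}{2}.
Apply h(0) = 9: A - \frac{3}{2} = 9 ⇒ A = \frac{21}{2}.
So h(n) = \frac{21 \cdot 5^{n}}{2} - \frac{3}{2}.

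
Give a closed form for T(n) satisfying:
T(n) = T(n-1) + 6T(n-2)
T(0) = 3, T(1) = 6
Characteristic equation: x² - x - 6 = 0, which factors as (x - (3))(x - (-2)) = 0.
Roots r₁ = 3, r₂ = -2 (distinct).
General solution: T(n) = A·(3)^n + B·(-2)^n.
From T(0) = 3: A + B = 3.
From T(1) = 6: 3A - 2B = 6.
Solving: A = \frac{12}{5}, B = \frac{3}{5}.
So T(n) = \frac{3 \left(-2\right)^{n}}{5} + \frac{12 \cdot 3^{n}}{5}.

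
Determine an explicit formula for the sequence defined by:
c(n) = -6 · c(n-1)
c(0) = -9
Pure geometric recurrence with ratio -6.
By induction c(n) = c(0) · (-6)^n = - 9 \left(-6\right)^{n}.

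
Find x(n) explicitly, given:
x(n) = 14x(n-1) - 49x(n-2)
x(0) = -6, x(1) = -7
Characteristic equation: x² - 14x + 49 = 0, which is (x - (7))².
Repeated root r = 7.
General solution: x(n) = (A + Bn)·(7)^n.
From x(0) = -6: A = -6.
From x(1) = -7: (A + B)·(7) = -7 ⇒ B = 5.
So x(n) = \left(5 n - 6\right) \cdot (7)^n.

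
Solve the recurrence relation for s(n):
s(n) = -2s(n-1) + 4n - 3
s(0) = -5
First-order linear with linear forcing.
Homogeneous solution: s_h(n) = A·(-2)^n.
Try particular s_p(n) = pn + q. Substituting:
  pn + q = -2(p(n-1) + q) + 4n - 3.
Matching the n-coefficient: p = -2p + 4 ⇒ p = \frac{4}{3}.
Matching constants: q = 2p - 2q - 3 ⇒ q = - \frac{1}{9}.
General: s(n) = A·(-2)^n + \frac{4 n}{3} - \frac{1}{9}.
Apply s(0) = -5: A - \frac{1}{9} = -5 ⇒ A = - \frac{44}{9}.
So s(n) = - \frac{44 \left(-2\right)^{n}}{9} + \frac{4 n}{3} - \frac{1}{9}.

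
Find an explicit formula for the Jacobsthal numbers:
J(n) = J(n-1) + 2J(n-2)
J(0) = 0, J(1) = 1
This is the Jacobsthal sequence.
Characteristic equation: x² - x - 2 = 0; roots r₁ = 2, r₂ = -1.
General: J(n) = A·r₁^n + B·r₂^n. Solving with J(0)=0, J(1)=1 gives A = \frac{1}{3}, B = - \frac{1}{3}.
So J(n) = - \frac{\left(-1\right)^{n}}{3} + \frac{2^{n}}{3}.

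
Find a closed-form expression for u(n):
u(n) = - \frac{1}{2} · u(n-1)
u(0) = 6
Pure geometric recurrence with ratio - \frac{1}{2}.
By induction u(n) = u(0) · (- \frac{1}{2})^n = 6 \left(- \frac{1}{2}\right)^{n}.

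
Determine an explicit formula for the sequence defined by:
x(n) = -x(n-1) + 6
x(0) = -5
First-order linear non-homogeneous.
Homogeneous solution: x_h(n) = A·(-1)^n.
Try constant particular solution x_p = K: K = -K + 6 ⇒ K = 3.
General: x(n) = A·(-1)^n + 3.
Apply x(0) = -5: A + 3 = -5 ⇒ A = -8.
So x(n) = 3 - 8 \left(-1\right)^{n}.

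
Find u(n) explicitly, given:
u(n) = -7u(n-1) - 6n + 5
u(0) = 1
First-order linear with linear forcing.
Homogeneous solution: u_h(n) = A·(-7)^n.
Try particular u_p(n) = pn + q. Substituting:
  pn + q = -7(p(n-1) + q) - 6n + 5.
Matching the n-coefficient: p = -7p - 6 ⇒ p = - \frac{3}{4}.
Matching constants: q = 7p - 7q + 5 ⇒ q = - \frac{1}{32}.
General: u(n) = A·(-7)^n - \frac{3 n}{4} - \frac{1}{32}.
Apply u(0) = 1: A - \frac{1}{32} = 1 ⇒ A = \frac{33}{32}.
So u(n) = \frac{33 \left(-7\right)^{n}}{32} - \frac{3 n}{4} - \frac{1}{32}.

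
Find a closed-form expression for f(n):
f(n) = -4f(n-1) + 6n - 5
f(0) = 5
First-order linear with linear forcing.
Homogeneous solution: f_h(n) = A·(-4)^n.
Try particular f_p(n) = pn + q. Substituting:
  pn + q = -4(p(n-1) + q) + 6n - 5.
Matching the n-coefficient: p = -4p + 6 ⇒ p = \frac{6}{5}.
Matching constants: q = 4p - 4q - 5 ⇒ q = - \frac{1}{25}.
General: f(n) = A·(-4)^n + \frac{6 n}{5} - \frac{1}{25}.
Apply f(0) = 5: A - \frac{1}{25} = 5 ⇒ A = \frac{126}{25}.
So f(n) = \frac{126 \left(-4\right)^{n}}{25} + \frac{6 n}{5} - \frac{1}{25}.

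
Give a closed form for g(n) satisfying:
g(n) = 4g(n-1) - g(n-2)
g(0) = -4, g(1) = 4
Characteristic equation: x² - 4x + 1 = 0.
Discriminant Δ = (4)² + 4·(-1) = 12.
Roots r₁,₂ = (4 ± √12)/2, so r₁ = \sqrt{3} + 2, r₂ = 2 - \sqrt{3}.
General solution: g(n) = A·r₁^n + B·r₂^n.
From the initial conditions, A + B = -4 and r₁A + r₂B = 4.
Since r₁ - r₂ = √12: A = (4 - (-4)r₂)/√12 = -2 + 2 \sqrt{3}, and B = -4 - A = - 2 \sqrt{3} - 2.
So g(n) = \left(-2 + 2 \sqrt{3}\right)\left(\sqrt{3} + 2\right)^n + \left(- 2 \sqrt{3} - 2\right)\left(2 - \sqrt{3}\right)^n.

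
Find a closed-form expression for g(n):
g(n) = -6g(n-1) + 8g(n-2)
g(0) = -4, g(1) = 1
Characteristic equation: x² + 6x - 8 = 0.
Discriminant Δ = (-6)² + 4·(8) = 68.
Roots r₁,₂ = (-6 ± √68)/2, so r₁ = -3 + \sqrt{17}, r₂ = - \sqrt{17} - 3.
General solution: g(n) = A·r₁^n + B·r₂^n.
From the initial conditions, A + B = -4 and r₁A + r₂B = 1.
Since r₁ - r₂ = √68: A = (1 - (-4)r₂)/√68 = -2 - \frac{11 \sqrt{17}}{34}, and B = -4 - A = -2 + \frac{11 \sqrt{17}}{34}.
So g(n) = \left(-2 - \frac{11 \sqrt{17}}{34}\right)\left(-3 + \sqrt{17}\right)^n + \left(-2 + \frac{11 \sqrt{17}}{34}\right)\left(- \sqrt{17} - 3\right)^n.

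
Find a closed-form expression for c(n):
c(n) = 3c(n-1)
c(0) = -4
This is a homogeneous first-order recurrence with ratio 3.
By induction c(n) = c(0) · (3)^n = - 4 \cdot 3^{n}.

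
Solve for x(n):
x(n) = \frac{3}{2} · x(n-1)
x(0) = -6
Pure geometric recurrence with ratio \frac{3}{2}.
By induction x(n) = x(0) · (\frac{3}{2})^n = - 6 \left(\frac{3}{2}\right)^{n}.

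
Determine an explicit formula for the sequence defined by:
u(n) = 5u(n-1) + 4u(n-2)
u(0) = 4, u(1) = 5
Characteristic equation: x² - 5x - 4 = 0.
Discriminant Δ = (5)² + 4·(4) = 41.
Roots r₁,₂ = (5 ± √41)/2, so r₁ = \frac{5}{2} + \frac{\sqrt{41}}{2}, r₂ = \frac{5}{2} - \frac{\sqrt{41}}{2}.
General solution: u(n) = A·r₁^n + B·r₂^n.
From the initial conditions, A + B = 4 and r₁A + r₂B = 5.
Since r₁ - r₂ = √41: A = (5 - (4)r₂)/√41 = 2 - \frac{5 \sqrt{41}}{41}, and B = 4 - A = \frac{5 \sqrt{41}}{41} + 2.
So u(n) = \left(2 - \frac{5 \sqrt{41}}{41}\right)\left(\frac{5}{2} + \frac{\sqrt{41}}{2}\right)^n + \left(\frac{5 \sqrt{41}}{41} + 2\right)\left(\frac{5}{2} - \frac{\sqrt{41}}{2}\right)^n.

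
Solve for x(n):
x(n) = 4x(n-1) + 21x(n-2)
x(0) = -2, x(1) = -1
Characteristic equation: x² - 4x - 21 = 0, which factors as (x - (7))(x - (-3)) = 0.
Roots r₁ = 7, r₂ = -3 (distinct).
General solution: x(n) = A·(7)^n + B·(-3)^n.
From x(0) = -2: A + B = -2.
From x(1) = -1: 7A - 3B = -1.
Solving: A = - \frac{7}{10}, B = - \frac{13}{10}.
So x(n) = - \frac{13 \left(-3\right)^{n}}{10} - \frac{7 \cdot 7^{n}}{10}.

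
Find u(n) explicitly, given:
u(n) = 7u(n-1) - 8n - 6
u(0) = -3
First-order linear with linear forcing.
Homogeneous solution: u_h(n) = A·(7)^n.
Try particular u_p(n) = pn + q. Substituting:
  pn + q = 7(p(n-1) + q) - 8n - 6.
Matching the n-coefficient: p = 7p - 8 ⇒ p = \frac{4}{3}.
Matching constants: q = -7p + 7q - 6 ⇒ q = \frac{23}{9}.
General: u(n) = A·(7)^n + \frac{4 n}{3} + \frac{23}{9}.
Apply u(0) = -3: A + \frac{23}{9} = -3 ⇒ A = - \frac{50}{9}.
So u(n) = - \frac{50 \cdot 7^{n}}{9} + \frac{4 n}{3} + \frac{23}{9}.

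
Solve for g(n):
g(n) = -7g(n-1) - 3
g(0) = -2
First-order linear non-homogeneous.
Homogeneous solution: g_h(n) = A·(-7)^n.
Try constant particular solution g_p = K: K = -7K - 3 ⇒ K = - \frac{3}{8}.
General: g(n) = A·(-7)^n - \frac{3}{8}.
Apply g(0) = -2: A - \frac{3}{8} = -2 ⇒ A = - \frac{13}{8}.
So g(n) = - \frac{13 \left(-7\right)^{n}}{8} - \frac{3}{8}.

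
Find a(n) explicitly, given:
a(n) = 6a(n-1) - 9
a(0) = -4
First-order linear non-homogeneous.
Homogeneous solution: a_h(n) = A·(6)^n.
Try constant particular solution a_p = K: K = 6K - 9 ⇒ K = \frac{9}{5}.
General: a(n) = A·(6)^n + \frac{9}{5}.
Apply a(0) = -4: A + \frac{9}{5} = -4 ⇒ A = - \frac{29}{5}.
So a(n) = \frac{9}{5} - \frac{29 \cdot 6^{n}}{5}.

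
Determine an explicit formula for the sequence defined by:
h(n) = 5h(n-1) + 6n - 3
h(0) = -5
First-order linear with linear forcing.
Homogeneous solution: h_h(n) = A·(5)^n.
Try particular h_p(n) = pn + q. Substituting:
  pn + q = 5(p(n-1) + q) + 6n - 3.
Matching the n-coefficient: p = 5p + 6 ⇒ p = - \frac{3}{2}.
Matching constants: q = -5p + 5q - 3 ⇒ q = - \frac{9}{8}.
General: h(n) = A·(5)^n - \frac{3 n}{2} - \frac{9}{8}.
Apply h(0) = -5: A - \frac{9}{8} = -5 ⇒ A = - \frac{31}{8}.
So h(n) = - \frac{31 \cdot 5^{n}}{8} - \frac{3 n}{2} - \frac{9}{8}.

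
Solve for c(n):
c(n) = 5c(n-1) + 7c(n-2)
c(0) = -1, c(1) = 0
Characteristic equation: x² - 5x - 7 = 0.
Discriminant Δ = (5)² + 4·(7) = 53.
Roots r₁,₂ = (5 ± √53)/2, so r₁ = \frac{5}{2} + \frac{\sqrt{53}}{2}, r₂ = \frac{5}{2} - \frac{\sqrt{53}}{2}.
General solution: c(n) = A·r₁^n + B·r₂^n.
From the initial conditions, A + B = -1 and r₁A + r₂B = 0.
Since r₁ - r₂ = √53: A = (0 - (-1)r₂)/√53 = - \frac{1}{2} + \frac{5 \sqrt{53}}{106}, and B = -1 - A = - \frac{1}{2} - \frac{5 \sqrt{53}}{106}.
So c(n) = \left(- \frac{1}{2} + \frac{5 \sqrt{53}}{106}\right)\left(\frac{5}{2} + \frac{\sqrt{53}}{2}\right)^n + \left(- \frac{1}{2} - \frac{5 \sqrt{53}}{106}\right)\left(\frac{5}{2} - \frac{\sqrt{53}}{2}\right)^n.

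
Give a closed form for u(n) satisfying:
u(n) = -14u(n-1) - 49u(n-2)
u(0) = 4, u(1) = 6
Characteristic equation: x² + 14x + 49 = 0, which is (x - (-7))².
Repeated root r = -7.
General solution: u(n) = (A + Bn)·(-7)^n.
From u(0) = 4: A = 4.
From u(1) = 6: (A + B)·(-7) = 6 ⇒ B = - \frac{34}{7}.
So u(n) = \left(4 - \frac{34 n}{7}\right) \cdot (-7)^n.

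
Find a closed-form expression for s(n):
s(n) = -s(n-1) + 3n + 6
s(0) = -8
First-order linear with linear forcing.
Homogeneous solution: s_h(n) = A·(-1)^n.
Try particular s_p(n) = pn + q. Substituting:
  pn + q = -(p(n-1) + q) + 3n + 6.
Matching the n-coefficient: p = -p + 3 ⇒ p = \frac{3}{2}.
Matching constants: q = p - q + 6 ⇒ q = \frac{15}{4}.
General: s(n) = A·(-1)^n + \frac{3 n}{2} + \frac{15}{4}.
Apply s(0) = -8: A + \frac{15}{4} = -8 ⇒ A = - \frac{47}{4}.
So s(n) = - \frac{47 \left(-1\right)^{n}}{4} + \frac{3 n}{2} + \frac{15}{4}.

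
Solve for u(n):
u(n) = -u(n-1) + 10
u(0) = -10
First-order linear non-homogeneous.
Homogeneous solution: u_h(n) = A·(-1)^n.
Try constant particular solution u_p = K: K = -K + 10 ⇒ K = 5.
General: u(n) = A·(-1)^n + 5.
Apply u(0) = -10: A + 5 = -10 ⇒ A = -15.
So u(n) = 5 - 15 \left(-1\right)^{n}.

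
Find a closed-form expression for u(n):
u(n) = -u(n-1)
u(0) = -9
This is a homogeneous first-order recurrence with ratio -1.
By induction u(n) = u(0) · (-1)^n = - 9 \left(-1\right)^{n}.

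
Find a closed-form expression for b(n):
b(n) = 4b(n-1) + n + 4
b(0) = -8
First-order linear with linear forcing.
Homogeneous solution: b_h(n) = A·(4)^n.
Try particular b_p(n) = pn + q. Substituting:
  pn + q = 4(p(n-1) + q) + n + 4.
Matching the n-coefficient: p = 4p + 1 ⇒ p = - \frac{1}{3}.
Matching constants: q = -4p + 4q + 4 ⇒ q = - \frac{16}{9}.
General: b(n) = A·(4)^n - \frac{n}{3} - \frac{16}{9}.
Apply b(0) = -8: A - \frac{16}{9} = -8 ⇒ A = - \frac{56}{9}.
So b(n) = - \frac{56 \cdot 4^{n}}{9} - \frac{n}{3} - \frac{16}{9}.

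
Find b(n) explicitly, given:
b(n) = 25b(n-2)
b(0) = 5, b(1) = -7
Characteristic equation: x² - 25 = 0, which factors as (x - (5))(x - (-5)) = 0.
Roots r₁ = 5, r₂ = -5 (distinct).
General solution: b(n) = A·(5)^n + B·(-5)^n.
From b(0) = 5: A + B = 5.
From b(1) = -7: 5A - 5B = -7.
Solving: A = \frac{9}{5}, B = \frac{16}{5}.
So b(n) = \frac{16 \left(-5\right)^{n}}{5} + \frac{9 \cdot 5^{n}}{5}.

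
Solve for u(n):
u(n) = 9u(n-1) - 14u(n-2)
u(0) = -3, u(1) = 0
Characteristic equation: x² - 9x + 14 = 0, which factors as (x - (7))(x - (2)) = 0.
Roots r₁ = 7, r₂ = 2 (distinct).
General solution: u(n) = A·(7)^n + B·(2)^n.
From u(0) = -3: A + B = -3.
From u(1) = 0: 7A + 2B = 0.
Solving: A = \frac{6}{5}, B = - \frac{21}{5}.
So u(n) = - \frac{21 \cdot 2^{n}}{5} + \frac{6 \cdot 7^{n}}{5}.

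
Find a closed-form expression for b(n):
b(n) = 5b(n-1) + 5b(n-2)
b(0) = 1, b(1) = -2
Characteristic equation: x² - 5x - 5 = 0.
Discriminant Δ = (5)² + 4·(5) = 45.
Roots r₁,₂ = (5 ± √45)/2, so r₁ = \frac{5}{2} + \frac{3 \sqrt{5}}{2}, r₂ = \frac{5}{2} - \frac{3 \sqrt{5}}{2}.
General solution: b(n) = A·r₁^n + B·r₂^n.
From the initial conditions, A + B = 1 and r₁A + r₂B = -2.
Since r₁ - r₂ = √45: A = (-2 - (1)r₂)/√45 = \frac{1}{2} - \frac{3 \sqrt{5}}{10}, and B = 1 - A = \frac{1}{2} + \frac{3 \sqrt{5}}{10}.
So b(n) = \left(\frac{1}{2} - \frac{3 \sqrt{5}}{10}\right)\left(\frac{5}{2} + \frac{3 \sqrt{5}}{2}\right)^n + \left(\frac{1}{2} + \frac{3 \sqrt{5}}{10}\right)\left(\frac{5}{2} - \frac{3 \sqrt{5}}{2}\right)^n.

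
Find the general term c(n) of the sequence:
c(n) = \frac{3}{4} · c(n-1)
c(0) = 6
Pure geometric recurrence with ratio \frac{3}{4}.
By induction c(n) = c(0) · (\frac{3}{4})^n = 6 \left(\frac{3}{4}\right)^{n}.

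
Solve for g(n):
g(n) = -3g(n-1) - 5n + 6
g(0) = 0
First-order linear with linear forcing.
Homogeneous solution: g_h(n) = A·(-3)^n.
Try particular g_p(n) = pn + q. Substituting:
  pn + q = -3(p(n-1) + q) - 5n + 6.
Matching the n-coefficient: p = -3p - 5 ⇒ p = - \frac{5}{4}.
Matching constants: q = 3p - 3q + 6 ⇒ q = \frac{9}{16}.
General: g(n) = A·(-3)^n - \frac{5 n}{4} + \frac{9}{16}.
Apply g(0) = 0: A + \frac{9}{16} = 0 ⇒ A = - \frac{9}{16}.
So g(n) = - \frac{9 \left(-3\right)^{n}}{16} - \frac{5 n}{4} + \frac{9}{16}.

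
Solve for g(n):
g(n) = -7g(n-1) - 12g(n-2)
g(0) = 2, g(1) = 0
Characteristic equation: x² + 7x + 12 = 0, which factors as (x - (-4))(x - (-3)) = 0.
Roots r₁ = -4, r₂ = -3 (distinct).
General solution: g(n) = A·(-4)^n + B·(-3)^n.
From g(0) = 2: A + B = 2.
From g(1) = 0: -4A - 3B = 0.
Solving: A = -6, B = 8.
So g(n) = 8 \left(-3\right)^{n} - 6 \left(-4\right)^{n}.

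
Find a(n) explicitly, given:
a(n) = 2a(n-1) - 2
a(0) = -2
First-order linear non-homogeneous.
Homogeneous solution: a_h(n) = A·(2)^n.
Try constant particular solution a_p = K: K = 2K - 2 ⇒ K = 2.
General: a(n) = A·(2)^n + 2.
Apply a(0) = -2: A + 2 = -2 ⇒ A = -4.
So a(n) = 2 - 4 \cdot 2^{n}.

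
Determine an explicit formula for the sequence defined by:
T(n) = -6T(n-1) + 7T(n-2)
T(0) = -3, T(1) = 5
Characteristic equation: x² + 6x - 7 = 0, which factors as (x - (1))(x - (-7)) = 0.
Roots r₁ = 1, r₂ = -7 (distinct).
General solution: T(n) = A·(1)^n + B·(-7)^n.
From T(0) = -3: A + B = -3.
From T(1) = 5: A - 7B = 5.
Solving: A = -2, B = -1.
So T(n) = - \left(-7\right)^{n} - 2.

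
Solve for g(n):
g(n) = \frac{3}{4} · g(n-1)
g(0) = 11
Pure geometric recurrence with ratio \frac{3}{4}.
By induction g(n) = g(0) · (\frac{3}{4})^n = 11 \left(\frac{3}{4}\right)^{n}.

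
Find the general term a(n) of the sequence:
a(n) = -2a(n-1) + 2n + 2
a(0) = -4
First-order linear with linear forcing.
Homogeneous solution: a_h(n) = A·(-2)^n.
Try particular a_p(n) = pn + q. Substituting:
  pn + q = -2(p(n-1) + q) + 2n + 2.
Matching the n-coefficient: p = -2p + 2 ⇒ p = \frac{2}{3}.
Matching constants: q = 2p - 2q + 2 ⇒ q = \frac{10}{9}.
General: a(n) = A·(-2)^n + \frac{2 n}{3} + \frac{10}{9}.
Apply a(0) = -4: A + \frac{10}{9} = -4 ⇒ A = - \frac{46}{9}.
So a(n) = - \frac{46 \left(-2\right)^{n}}{9} + \frac{2 n}{3} + \frac{10}{9}.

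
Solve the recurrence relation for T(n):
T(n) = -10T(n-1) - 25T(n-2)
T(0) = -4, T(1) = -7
Characteristic equation: x² + 10x + 25 = 0, which is (x - (-5))².
Repeated root r = -5.
General solution: T(n) = (A + Bn)·(-5)^n.
From T(0) = -4: A = -4.
From T(1) = -7: (A + B)·(-5) = -7 ⇒ B = \frac{27}{5}.
So T(n) = \left(\frac{27 n}{5} - 4\right) \cdot (-5)^n.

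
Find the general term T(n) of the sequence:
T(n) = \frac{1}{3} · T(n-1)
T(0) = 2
Pure geometric recurrence with ratio \frac{1}{3}.
By induction T(n) = T(0) · (\frac{1}{3})^n = 2 \cdot 3^{- n}.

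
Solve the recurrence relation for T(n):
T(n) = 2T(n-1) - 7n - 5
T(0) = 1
First-order linear with linear forcing.
Homogeneous solution: T_h(n) = A·(2)^n.
Try particular T_p(n) = pn + q. Substituting:
  pn + q = 2(p(n-1) + q) - 7n - 5.
Matching the n-coefficient: p = 2p - 7 ⇒ p = 7.
Matching constants: q = -2p + 2q - 5 ⇒ q = 19.
General: T(n) = A·(2)^n + 7 n + 19.
Apply T(0) = 1: A + 19 = 1 ⇒ A = -18.
So T(n) = - 18 \cdot 2^{n} + 7 n + 19.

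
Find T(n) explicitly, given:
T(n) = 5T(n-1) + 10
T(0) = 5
First-order linear non-homogeneous.
Homogeneous solution: T_h(n) = A·(5)^n.
Try constant particular solution T_p = K: K = 5K + 10 ⇒ K = - \frac{5}{2}.
General: T(n) = A·(5)^n - \frac{5}{2}.
Apply T(0) = 5: A - \frac{5}{2} = 5 ⇒ A = \frac{15}{2}.
So T(n) = \frac{15 \cdot 5^{n}}{2} - \frac{5}{2}.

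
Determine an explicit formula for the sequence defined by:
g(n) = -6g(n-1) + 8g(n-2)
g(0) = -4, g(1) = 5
Characteristic equation: x² + 6x - 8 = 0.
Discriminant Δ = (-6)² + 4·(8) = 68.
Roots r₁,₂ = (-6 ± √68)/2, so r₁ = -3 + \sqrt{17}, r₂ = - \sqrt{17} - 3.
General solution: g(n) = A·r₁^n + B·r₂^n.
From the initial conditions, A + B = -4 and r₁A + r₂B = 5.
Since r₁ - r₂ = √68: A = (5 - (-4)r₂)/√68 = -2 - \frac{7 \sqrt{17}}{34}, and B = -4 - A = -2 + \frac{7 \sqrt{17}}{34}.
So g(n) = \left(-2 - \frac{7 \sqrt{17}}{34}\right)\left(-3 + \sqrt{17}\right)^n + \left(-2 + \frac{7 \sqrt{17}}{34}\right)\left(- \sqrt{17} - 3\right)^n.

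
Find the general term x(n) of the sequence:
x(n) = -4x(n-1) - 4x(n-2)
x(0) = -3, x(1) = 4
Characteristic equation: x² + 4x + 4 = 0, which is (x - (-2))².
Repeated root r = -2.
General solution: x(n) = (A + Bn)·(-2)^n.
From x(0) = -3: A = -3.
From x(1) = 4: (A + B)·(-2) = 4 ⇒ B = 1.
So x(n) = \left(n - 3\right) \cdot (-2)^n.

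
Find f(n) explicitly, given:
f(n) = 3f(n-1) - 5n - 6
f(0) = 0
First-order linear with linear forcing.
Homogeneous solution: f_h(n) = A·(3)^n.
Try particular f_p(n) = pn + q. Substituting:
  pn + q = 3(p(n-1) + q) - 5n - 6.
Matching the n-coefficient: p = 3p - 5 ⇒ p = \frac{5}{2}.
Matching constants: q = -3p + 3q - 6 ⇒ q = \frac{27}{4}.
General: f(n) = A·(3)^n + \frac{5 n}{2} + \frac{27}{4}.
Apply f(0) = 0: A + \frac{27}{4} = 0 ⇒ A = - \frac{27}{4}.
So f(n) = - \frac{27 \cdot 3^{n}}{4} + \frac{5 n}{2} + \frac{27}{4}.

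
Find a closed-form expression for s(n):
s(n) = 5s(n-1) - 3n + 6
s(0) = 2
First-order linear with linear forcing.
Homogeneous solution: s_h(n) = A·(5)^n.
Try particular s_p(n) = pn + q. Substituting:
  pn + q = 5(p(n-1) + q) - 3n + 6.
Matching the n-coefficient: p = 5p - 3 ⇒ p = \frac{3}{4}.
Matching constants: q = -5p + 5q + 6 ⇒ q = - \frac{9}{16}.
General: s(n) = A·(5)^n + \frac{3 n}{4} - \frac{9}{16}.
Apply s(0) = 2: A - \frac{9}{16} = 2 ⇒ A = \frac{41}{16}.
So s(n) = \frac{41 \cdot 5^{n}}{16} + \frac{3 n}{4} - \frac{9}{16}.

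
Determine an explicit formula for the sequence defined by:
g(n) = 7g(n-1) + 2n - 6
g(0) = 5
First-order linear with linear forcing.
Homogeneous solution: g_h(n) = A·(7)^n.
Try particular g_p(n) = pn + q. Substituting:
  pn + q = 7(p(n-1) + q) + 2n - 6.
Matching the n-coefficient: p = 7p + 2 ⇒ p = - \frac{1}{3}.
Matching constants: q = -7p + 7q - 6 ⇒ q = \frac{11}{18}.
General: g(n) = A·(7)^n - \frac{n}{3} + \frac{11}{18}.
Apply g(0) = 5: A + \frac{11}{18} = 5 ⇒ A = \frac{79}{18}.
So g(n) = \frac{79 \cdot 7^{n}}{18} - \frac{n}{3} + \frac{11}{18}.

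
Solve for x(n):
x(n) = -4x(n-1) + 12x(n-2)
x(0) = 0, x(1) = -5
Characteristic equation: x² + 4x - 12 = 0, which factors as (x - (2))(x - (-6)) = 0.
Roots r₁ = 2, r₂ = -6 (distinct).
General solution: x(n) = A·(2)^n + B·(-6)^n.
From x(0) = 0: A + B = 0.
From x(1) = -5: 2A - 6B = -5.
Solving: A = - \frac{5}{8}, B = \frac{5}{8}.
So x(n) = \frac{5 \left(-6\right)^{n}}{8} - \frac{5 \cdot 2^{n}}{8}.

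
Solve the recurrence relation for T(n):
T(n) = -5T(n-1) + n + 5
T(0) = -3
First-order linear with linear forcing.
Homogeneous solution: T_h(n) = A·(-5)^n.
Try particular T_p(n) = pn + q. Substituting:
  pn + q = -5(p(n-1) + q) + n + 5.
Matching the n-coefficient: p = -5p + 1 ⇒ p = \frac{1}{6}.
Matching constants: q = 5p - 5q + 5 ⇒ q = \frac{35}{36}.
General: T(n) = A·(-5)^n + \frac{n}{6} + \frac{35}{36}.
Apply T(0) = -3: A + \frac{35}{36} = -3 ⇒ A = - \frac{143}{36}.
So T(n) = - \frac{143 \left(-5\right)^{n}}{36} + \frac{n}{6} + \frac{35}{36}.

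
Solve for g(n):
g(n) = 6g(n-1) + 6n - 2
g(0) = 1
First-order linear with linear forcing.
Homogeneous solution: g_h(n) = A·(6)^n.
Try particular g_p(n) = pn + q. Substituting:
  pn + q = 6(p(n-1) + q) + 6n - 2.
Matching the n-coefficient: p = 6p + 6 ⇒ p = - \frac{6}{5}.
Matching constants: q = -6p + 6q - 2 ⇒ q = - \frac{26}{25}.
General: g(n) = A·(6)^n - \frac{6 n}{5} - \frac{26}{25}.
Apply g(0) = 1: A - \frac{26}{25} = 1 ⇒ A = \frac{51}{25}.
So g(n) = \frac{51 \cdot 6^{n}}{25} - \frac{6 n}{5} - \frac{26}{25}.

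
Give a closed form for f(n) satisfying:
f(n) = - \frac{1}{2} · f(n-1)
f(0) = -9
Pure geometric recurrence with ratio - \frac{1}{2}.
By induction f(n) = f(0) · (- \frac{1}{2})^n = - 9 \left(- \frac{1}{2}\right)^{n}.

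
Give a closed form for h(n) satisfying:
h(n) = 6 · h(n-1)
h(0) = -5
Pure geometric recurrence with ratio 6.
By induction h(n) = h(0) · (6)^n = - 5 \cdot 6^{n}.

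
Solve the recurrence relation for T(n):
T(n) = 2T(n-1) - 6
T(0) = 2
First-order linear non-homogeneous.
Homogeneous solution: T_h(n) = A·(2)^n.
Try constant particular solution T_p = K: K = 2K - 6 ⇒ K = 6.
General: T(n) = A·(2)^n + 6.
Apply T(0) = 2: A + 6 = 2 ⇒ A = -4.
So T(n) = 6 - 4 \cdot 2^{n}.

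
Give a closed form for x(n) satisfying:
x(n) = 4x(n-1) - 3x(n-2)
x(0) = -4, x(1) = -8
Characteristic equation: x² - 4x + 3 = 0, which factors as (x - (3))(x - (1)) = 0.
Roots r₁ = 3, r₂ = 1 (distinct).
General solution: x(n) = A·(3)^n + B·(1)^n.
From x(0) = -4: A + B = -4.
From x(1) = -8: 3A + B = -8.
Solving: A = -2, B = -2.
So x(n) = - 2 \cdot 3^{n} - 2.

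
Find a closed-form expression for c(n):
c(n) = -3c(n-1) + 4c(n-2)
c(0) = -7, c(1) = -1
Characteristic equation: x² + 3x - 4 = 0, which factors as (x - (1))(x - (-4)) = 0.
Roots r₁ = 1, r₂ = -4 (distinct).
General solution: c(n) = A·(1)^n + B·(-4)^n.
From c(0) = -7: A + B = -7.
From c(1) = -1: A - 4B = -1.
Solving: A = - \frac{29}{5}, B = - \frac{6}{5}.
So c(n) = - \frac{6 \left(-4\right)^{n}}{5} - \frac{29}{5}.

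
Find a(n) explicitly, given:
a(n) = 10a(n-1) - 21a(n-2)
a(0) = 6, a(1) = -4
Characteristic equation: x² - 10x + 21 = 0, which factors as (x - (3))(x - (7)) = 0.
Roots r₁ = 3, r₂ = 7 (distinct).
General solution: a(n) = A·(3)^n + B·(7)^n.
From a(0) = 6: A + B = 6.
From a(1) = -4: 3A + 7B = -4.
Solving: A = \frac{23}{2}, B = - \frac{11}{2}.
So a(n) = \frac{23 \cdot 3^{n}}{2} - \frac{11 \cdot 7^{n}}{2}.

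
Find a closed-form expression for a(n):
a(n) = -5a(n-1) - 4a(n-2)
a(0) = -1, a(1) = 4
Characteristic equation: x² + 5x + 4 = 0, which factors as (x - (-1))(x - (-4)) = 0.
Roots r₁ = -1, r₂ = -4 (distinct).
General solution: a(n) = A·(-1)^n + B·(-4)^n.
From a(0) = -1: A + B = -1.
From a(1) = 4: -A - 4B = 4.
Solving: A = 0, B = -1.
So a(n) = - \left(-4\right)^{n}.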